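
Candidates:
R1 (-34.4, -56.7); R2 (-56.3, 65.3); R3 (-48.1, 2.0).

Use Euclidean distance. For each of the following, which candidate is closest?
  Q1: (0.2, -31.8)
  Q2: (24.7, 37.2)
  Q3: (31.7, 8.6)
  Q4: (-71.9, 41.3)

Q1→R1; Q2→R3; Q3→R3; Q4→R2

Q1 at (0.2, -31.8):
  R1: 42.6
  R2: 112.3
  R3: 59.0
  → nearest: R1 (42.6)
Q2 at (24.7, 37.2):
  R1: 111.0
  R2: 85.7
  R3: 80.9
  → nearest: R3 (80.9)
Q3 at (31.7, 8.6):
  R1: 92.9
  R2: 104.7
  R3: 80.1
  → nearest: R3 (80.1)
Q4 at (-71.9, 41.3):
  R1: 104.9
  R2: 28.6
  R3: 45.9
  → nearest: R2 (28.6)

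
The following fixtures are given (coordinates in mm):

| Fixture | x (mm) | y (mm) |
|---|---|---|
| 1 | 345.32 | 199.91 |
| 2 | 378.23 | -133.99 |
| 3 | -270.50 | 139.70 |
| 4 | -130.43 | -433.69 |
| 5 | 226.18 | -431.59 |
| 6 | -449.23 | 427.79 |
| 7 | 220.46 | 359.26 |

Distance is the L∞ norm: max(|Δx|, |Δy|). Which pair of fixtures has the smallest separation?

1 and 7

Pairwise distances:
1–7: 159.35 mm
3–6: 288.09 mm
2–5: 297.60 mm
1–2: 333.90 mm
4–5: 356.61 mm
3–7: 490.96 mm
2–7: 493.25 mm
2–4: 508.66 mm
3–5: 571.29 mm
3–4: 573.39 mm
1–3: 615.82 mm
1–5: 631.50 mm
1–4: 633.60 mm
2–3: 648.73 mm
6–7: 669.69 mm
5–7: 790.85 mm
4–7: 792.95 mm
1–6: 794.55 mm
2–6: 827.46 mm
5–6: 859.38 mm
4–6: 861.48 mm
Closest pair: 1–7 at 159.35 mm.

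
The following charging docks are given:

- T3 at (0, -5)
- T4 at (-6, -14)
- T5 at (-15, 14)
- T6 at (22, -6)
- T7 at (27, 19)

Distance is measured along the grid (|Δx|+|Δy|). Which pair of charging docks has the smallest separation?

T3 and T4

Pairwise distances:
T3–T4: |-6| + |-9| = 6 + 9 = 15
T3–T5: |-15| + |19| = 15 + 19 = 34
T3–T6: |22| + |-1| = 22 + 1 = 23
T3–T7: |27| + |24| = 27 + 24 = 51
T4–T5: |-9| + |28| = 9 + 28 = 37
T4–T6: |28| + |8| = 28 + 8 = 36
T4–T7: |33| + |33| = 33 + 33 = 66
T5–T6: |37| + |-20| = 37 + 20 = 57
T5–T7: |42| + |5| = 42 + 5 = 47
T6–T7: |5| + |25| = 5 + 25 = 30
Closest pair: T3–T4 at 15.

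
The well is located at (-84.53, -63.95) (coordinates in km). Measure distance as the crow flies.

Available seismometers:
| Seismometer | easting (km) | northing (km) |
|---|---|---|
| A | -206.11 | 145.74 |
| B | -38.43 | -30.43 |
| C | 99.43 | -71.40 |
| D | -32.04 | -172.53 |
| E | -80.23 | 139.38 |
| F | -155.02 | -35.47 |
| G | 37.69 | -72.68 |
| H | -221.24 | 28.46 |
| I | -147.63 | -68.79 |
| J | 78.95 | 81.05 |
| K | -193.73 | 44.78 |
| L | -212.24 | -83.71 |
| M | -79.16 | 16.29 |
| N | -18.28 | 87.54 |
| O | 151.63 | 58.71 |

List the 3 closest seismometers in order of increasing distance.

B, I, F

Distances from (-84.53, -63.95):
A: √((-121.58)² + (209.69)²) = √(14781.6964 + 43969.8961) = 242.39 km
B: √((46.10)² + (33.52)²) = √(2125.2100 + 1123.5904) = 57.00 km
C: √((183.96)² + (-7.45)²) = √(33841.2816 + 55.5025) = 184.11 km
D: √((52.49)² + (-108.58)²) = √(2755.2001 + 11789.6164) = 120.60 km
E: √((4.30)² + (203.33)²) = √(18.4900 + 41343.0889) = 203.38 km
F: √((-70.49)² + (28.48)²) = √(4968.8401 + 811.1104) = 76.03 km
G: √((122.22)² + (-8.73)²) = √(14937.7284 + 76.2129) = 122.53 km
H: √((-136.71)² + (92.41)²) = √(18689.6241 + 8539.6081) = 165.01 km
I: √((-63.10)² + (-4.84)²) = √(3981.6100 + 23.4256) = 63.29 km
J: √((163.48)² + (145.00)²) = √(26725.7104 + 21025.0000) = 218.52 km
K: √((-109.20)² + (108.73)²) = √(11924.6400 + 11822.2129) = 154.10 km
L: √((-127.71)² + (-19.76)²) = √(16309.8441 + 390.4576) = 129.23 km
M: √((5.37)² + (80.24)²) = √(28.8369 + 6438.4576) = 80.42 km
N: √((66.25)² + (151.49)²) = √(4389.0625 + 22949.2201) = 165.34 km
O: √((236.16)² + (122.66)²) = √(55771.5456 + 15045.4756) = 266.11 km
Sorted: B (57.00 km) < I (63.29 km) < F (76.03 km) < M (80.42 km) < D (120.60 km) < …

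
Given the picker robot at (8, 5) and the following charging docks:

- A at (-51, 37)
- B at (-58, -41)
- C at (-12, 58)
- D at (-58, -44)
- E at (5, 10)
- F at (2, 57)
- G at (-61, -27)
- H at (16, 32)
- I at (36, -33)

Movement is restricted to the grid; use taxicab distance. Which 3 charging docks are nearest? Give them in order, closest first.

E, H, F

Distances from (8, 5):
A: 91
B: 112
C: 73
D: 115
E: 8
F: 58
G: 101
H: 35
I: 66
Sorted: E (8) < H (35) < F (58) < I (66) < C (73) < …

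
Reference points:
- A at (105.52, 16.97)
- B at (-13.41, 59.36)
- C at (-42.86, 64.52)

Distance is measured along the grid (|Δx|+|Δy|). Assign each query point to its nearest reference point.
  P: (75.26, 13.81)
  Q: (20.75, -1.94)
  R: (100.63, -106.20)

P→A; Q→B; R→A

P at (75.26, 13.81):
  A: |30.26| + |3.16| = 30.26 + 3.16 = 33.42
  B: |-88.67| + |45.55| = 88.67 + 45.55 = 134.22
  C: |-118.12| + |50.71| = 118.12 + 50.71 = 168.83
  → nearest: A (33.42)
Q at (20.75, -1.94):
  A: |84.77| + |18.91| = 84.77 + 18.91 = 103.68
  B: |-34.16| + |61.30| = 34.16 + 61.30 = 95.46
  C: |-63.61| + |66.46| = 63.61 + 66.46 = 130.07
  → nearest: B (95.46)
R at (100.63, -106.20):
  A: |4.89| + |123.17| = 4.89 + 123.17 = 128.06
  B: |-114.04| + |165.56| = 114.04 + 165.56 = 279.60
  C: |-143.49| + |170.72| = 143.49 + 170.72 = 314.21
  → nearest: A (128.06)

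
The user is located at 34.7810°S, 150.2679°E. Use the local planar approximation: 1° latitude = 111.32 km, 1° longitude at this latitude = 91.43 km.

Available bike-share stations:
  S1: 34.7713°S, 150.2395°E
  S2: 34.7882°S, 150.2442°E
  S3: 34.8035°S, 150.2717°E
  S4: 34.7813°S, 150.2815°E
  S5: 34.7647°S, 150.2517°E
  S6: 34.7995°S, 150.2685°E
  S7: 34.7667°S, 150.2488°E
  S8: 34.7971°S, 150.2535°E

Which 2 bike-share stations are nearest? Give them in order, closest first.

Distances from 34.7810°S, 150.2679°E:
S1: 2.8122 km
S2: 2.3104 km
S3: 2.5287 km
S4: 1.2439 km
S5: 2.3423 km
S6: 2.0602 km
S7: 2.3630 km
S8: 2.2239 km
Sorted: S4 (1.2439 km) < S6 (2.0602 km) < S8 (2.2239 km) < S2 (2.3104 km) < …

S4, S6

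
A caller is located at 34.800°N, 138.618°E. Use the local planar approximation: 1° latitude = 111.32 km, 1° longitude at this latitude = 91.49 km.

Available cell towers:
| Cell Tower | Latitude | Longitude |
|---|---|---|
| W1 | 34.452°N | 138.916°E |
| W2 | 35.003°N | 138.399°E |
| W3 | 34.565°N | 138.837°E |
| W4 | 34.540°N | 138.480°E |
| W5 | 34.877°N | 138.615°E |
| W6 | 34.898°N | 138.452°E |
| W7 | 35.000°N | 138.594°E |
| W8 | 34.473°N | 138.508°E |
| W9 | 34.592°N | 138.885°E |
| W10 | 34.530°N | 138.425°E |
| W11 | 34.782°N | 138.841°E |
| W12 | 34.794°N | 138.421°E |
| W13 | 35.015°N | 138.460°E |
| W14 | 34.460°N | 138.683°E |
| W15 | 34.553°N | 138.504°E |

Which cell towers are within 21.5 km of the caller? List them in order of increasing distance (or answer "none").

W5, W12, W6, W11

Distances from 34.800°N, 138.618°E:
W1: √((-0.348·111.32)² + (0.298·91.49)²) = √(1500.73801 + 743.32679) = 47.372 km
W2: √((0.203·111.32)² + (-0.219·91.49)²) = √(510.66780 + 401.45372) = 30.201 km
W3: √((-0.235·111.32)² + (0.219·91.49)²) = √(684.35606 + 401.45372) = 32.952 km
W4: √((-0.260·111.32)² + (-0.138·91.49)²) = √(837.70883 + 159.40628) = 31.577 km
W5: √((0.077·111.32)² + (-0.003·91.49)²) = √(73.47301 + 0.07533) = 8.576 km
W6: √((0.098·111.32)² + (-0.166·91.49)²) = √(119.01414 + 230.65530) = 18.699 km
W7: √((0.200·111.32)² + (-0.024·91.49)²) = √(495.68570 + 4.82136) = 22.372 km
W8: √((-0.327·111.32)² + (-0.110·91.49)²) = √(1325.07939 + 101.28208) = 37.767 km
W9: √((-0.208·111.32)² + (0.267·91.49)²) = √(536.13365 + 596.71888) = 33.658 km
W10: √((-0.270·111.32)² + (-0.193·91.49)²) = √(903.38718 + 311.78978) = 34.859 km
W11: √((-0.018·111.32)² + (0.223·91.49)²) = √(4.01505 + 416.25262) = 20.500 km
W12: √((-0.006·111.32)² + (-0.197·91.49)²) = √(0.44612 + 324.84763) = 18.036 km
W13: √((0.215·111.32)² + (-0.158·91.49)²) = √(572.82678 + 208.95917) = 27.960 km
W14: √((-0.340·111.32)² + (0.065·91.49)²) = √(1432.53166 + 35.36502) = 38.313 km
W15: √((-0.247·111.32)² + (-0.114·91.49)²) = √(756.03222 + 108.78198) = 29.408 km
Threshold 21.5 km: W5 (8.576 km), W12 (18.036 km), W6 (18.699 km), W11 (20.500 km) are within range.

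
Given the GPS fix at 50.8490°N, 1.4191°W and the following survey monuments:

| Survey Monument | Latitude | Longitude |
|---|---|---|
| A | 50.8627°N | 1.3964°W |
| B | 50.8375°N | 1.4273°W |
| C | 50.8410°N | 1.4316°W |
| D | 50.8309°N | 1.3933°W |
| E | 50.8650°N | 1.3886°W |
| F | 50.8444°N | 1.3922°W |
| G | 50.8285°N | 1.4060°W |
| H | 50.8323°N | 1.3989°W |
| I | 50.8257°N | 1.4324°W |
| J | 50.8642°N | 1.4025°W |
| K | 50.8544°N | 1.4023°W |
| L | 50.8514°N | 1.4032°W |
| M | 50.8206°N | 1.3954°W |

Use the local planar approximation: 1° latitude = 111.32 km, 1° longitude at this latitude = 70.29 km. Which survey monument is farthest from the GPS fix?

Distances from 50.8490°N, 1.4191°W:
A: √((0.0137·111.32)² + (0.0227·70.29)²) = √(2.325881 + 2.545885) = 2.2072 km
B: √((-0.0115·111.32)² + (-0.0082·70.29)²) = √(1.638861 + 0.332212) = 1.4039 km
C: √((-0.0080·111.32)² + (-0.0125·70.29)²) = √(0.793097 + 0.771982) = 1.2510 km
D: √((-0.0181·111.32)² + (0.0258·70.29)²) = √(4.059790 + 3.288717) = 2.7108 km
E: √((0.0160·111.32)² + (0.0305·70.29)²) = √(3.172388 + 4.596071) = 2.7872 km
F: √((-0.0046·111.32)² + (0.0269·70.29)²) = √(0.262218 + 3.575128) = 1.9589 km
G: √((-0.0205·111.32)² + (0.0131·70.29)²) = √(5.207798 + 0.847871) = 2.4608 km
H: √((-0.0167·111.32)² + (0.0202·70.29)²) = √(3.456045 + 2.015997) = 2.3392 km
I: √((-0.0233·111.32)² + (-0.0133·70.29)²) = √(6.727570 + 0.873958) = 2.7571 km
J: √((0.0152·111.32)² + (0.0166·70.29)²) = √(2.863081 + 1.361455) = 2.0554 km
K: √((0.0054·111.32)² + (0.0168·70.29)²) = √(0.361355 + 1.394459) = 1.3251 km
L: √((0.0024·111.32)² + (0.0159·70.29)²) = √(0.071379 + 1.249054) = 1.1491 km
M: √((-0.0284·111.32)² + (0.0237·70.29)²) = √(9.995006 + 2.775133) = 3.5735 km
Maximum: M at 3.5735 km.

M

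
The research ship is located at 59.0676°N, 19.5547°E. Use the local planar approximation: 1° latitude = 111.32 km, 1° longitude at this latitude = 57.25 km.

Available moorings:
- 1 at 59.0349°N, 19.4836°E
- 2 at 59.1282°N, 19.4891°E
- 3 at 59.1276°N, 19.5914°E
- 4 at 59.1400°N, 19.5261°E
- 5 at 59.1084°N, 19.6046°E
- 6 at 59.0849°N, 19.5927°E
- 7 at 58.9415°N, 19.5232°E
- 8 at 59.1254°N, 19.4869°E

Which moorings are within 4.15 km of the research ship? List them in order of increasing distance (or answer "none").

Distances from 59.0676°N, 19.5547°E:
1: √((-0.0327·111.32)² + (-0.0711·57.25)²) = √(13.250794 + 16.568767) = 5.4607 km
2: √((0.0606·111.32)² + (-0.0656·57.25)²) = √(45.508408 + 14.104531) = 7.7209 km
3: √((0.0600·111.32)² + (0.0367·57.25)²) = √(44.611713 + 4.414516) = 7.0019 km
4: √((0.0724·111.32)² + (-0.0286·57.25)²) = √(64.956636 + 2.680915) = 8.2242 km
5: √((0.0408·111.32)² + (0.0499·57.25)²) = √(20.628456 + 8.161163) = 5.3656 km
6: √((0.0173·111.32)² + (0.0380·57.25)²) = √(3.708844 + 4.732800) = 2.9055 km
7: √((-0.1261·111.32)² + (-0.0315·57.25)²) = √(197.050059 + 3.252161) = 14.1528 km
8: √((0.0578·111.32)² + (-0.0678·57.25)²) = √(41.400165 + 15.066430) = 7.5144 km
Threshold 4.15 km: 6 (2.9055 km) is within range.

6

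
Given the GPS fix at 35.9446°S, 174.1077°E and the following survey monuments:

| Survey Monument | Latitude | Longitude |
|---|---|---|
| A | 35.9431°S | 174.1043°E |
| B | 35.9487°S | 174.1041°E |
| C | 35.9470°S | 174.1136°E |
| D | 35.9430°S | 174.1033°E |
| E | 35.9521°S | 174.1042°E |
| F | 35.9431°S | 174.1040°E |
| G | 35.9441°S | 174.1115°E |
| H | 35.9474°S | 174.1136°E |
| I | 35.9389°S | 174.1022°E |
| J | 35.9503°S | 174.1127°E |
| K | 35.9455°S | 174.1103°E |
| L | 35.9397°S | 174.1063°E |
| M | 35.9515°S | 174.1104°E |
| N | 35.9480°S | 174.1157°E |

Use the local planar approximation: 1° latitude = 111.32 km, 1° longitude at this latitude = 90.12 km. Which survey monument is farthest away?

Distances from 35.9446°S, 174.1077°E:
A: 0.3490 km
B: 0.5600 km
C: 0.5951 km
D: 0.4347 km
E: 0.8925 km
F: 0.3729 km
G: 0.3469 km
H: 0.6163 km
I: 0.8052 km
J: 0.7782 km
K: 0.2548 km
L: 0.5599 km
M: 0.8057 km
N: 0.8143 km
Maximum: E at 0.8925 km.

E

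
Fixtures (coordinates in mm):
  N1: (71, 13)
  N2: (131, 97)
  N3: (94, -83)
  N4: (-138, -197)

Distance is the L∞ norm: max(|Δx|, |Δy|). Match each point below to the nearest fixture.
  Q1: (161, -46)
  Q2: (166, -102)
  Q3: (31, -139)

Q1→N3; Q2→N3; Q3→N3

Q1 at (161, -46):
  N1: 90 mm
  N2: 143 mm
  N3: 67 mm
  N4: 299 mm
  → nearest: N3 (67 mm)
Q2 at (166, -102):
  N1: 115 mm
  N2: 199 mm
  N3: 72 mm
  N4: 304 mm
  → nearest: N3 (72 mm)
Q3 at (31, -139):
  N1: 152 mm
  N2: 236 mm
  N3: 63 mm
  N4: 169 mm
  → nearest: N3 (63 mm)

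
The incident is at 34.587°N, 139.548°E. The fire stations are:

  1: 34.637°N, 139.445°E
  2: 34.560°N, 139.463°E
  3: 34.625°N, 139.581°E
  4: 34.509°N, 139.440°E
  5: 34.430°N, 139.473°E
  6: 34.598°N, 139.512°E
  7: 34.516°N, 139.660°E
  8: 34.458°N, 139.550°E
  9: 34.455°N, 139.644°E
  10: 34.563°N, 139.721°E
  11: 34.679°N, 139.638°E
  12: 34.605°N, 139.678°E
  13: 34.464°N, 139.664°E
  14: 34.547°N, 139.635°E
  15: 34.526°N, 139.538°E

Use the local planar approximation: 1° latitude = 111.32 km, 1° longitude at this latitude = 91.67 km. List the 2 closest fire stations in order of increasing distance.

6, 3

Distances from 34.587°N, 139.548°E:
1: 10.960 km
2: 8.352 km
3: 5.201 km
4: 13.169 km
5: 18.781 km
6: 3.520 km
7: 12.957 km
8: 14.361 km
9: 17.128 km
10: 16.082 km
11: 13.151 km
12: 12.084 km
13: 17.337 km
14: 9.134 km
15: 6.852 km
Sorted: 6 (3.520 km) < 3 (5.201 km) < 15 (6.852 km) < 2 (8.352 km) < …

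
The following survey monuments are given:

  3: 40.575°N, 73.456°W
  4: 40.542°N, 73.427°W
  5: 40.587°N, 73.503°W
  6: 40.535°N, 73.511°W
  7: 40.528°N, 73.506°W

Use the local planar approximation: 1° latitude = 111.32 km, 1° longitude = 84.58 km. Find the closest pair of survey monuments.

6 and 7

Pairwise distances:
3–4: √((-0.033·111.32)² + (0.029·84.58)²) = √(13.49504 + 6.01633) = 4.417 km
3–5: √((0.012·111.32)² + (-0.047·84.58)²) = √(1.78447 + 15.80269) = 4.194 km
3–6: √((-0.040·111.32)² + (-0.055·84.58)²) = √(19.82743 + 21.64017) = 6.440 km
3–7: √((-0.047·111.32)² + (-0.050·84.58)²) = √(27.37424 + 17.88444) = 6.727 km
4–5: √((0.045·111.32)² + (-0.076·84.58)²) = √(25.09409 + 41.32021) = 8.149 km
4–6: √((-0.007·111.32)² + (-0.084·84.58)²) = √(0.60721 + 50.47705) = 7.147 km
4–7: √((-0.014·111.32)² + (-0.079·84.58)²) = √(2.42886 + 44.64672) = 6.861 km
5–6: √((-0.052·111.32)² + (-0.008·84.58)²) = √(33.50835 + 0.45784) = 5.828 km
5–7: √((-0.059·111.32)² + (-0.003·84.58)²) = √(43.13705 + 0.06438) = 6.573 km
6–7: √((-0.007·111.32)² + (0.005·84.58)²) = √(0.60721 + 0.17884) = 0.887 km
Closest pair: 6–7 at 0.887 km.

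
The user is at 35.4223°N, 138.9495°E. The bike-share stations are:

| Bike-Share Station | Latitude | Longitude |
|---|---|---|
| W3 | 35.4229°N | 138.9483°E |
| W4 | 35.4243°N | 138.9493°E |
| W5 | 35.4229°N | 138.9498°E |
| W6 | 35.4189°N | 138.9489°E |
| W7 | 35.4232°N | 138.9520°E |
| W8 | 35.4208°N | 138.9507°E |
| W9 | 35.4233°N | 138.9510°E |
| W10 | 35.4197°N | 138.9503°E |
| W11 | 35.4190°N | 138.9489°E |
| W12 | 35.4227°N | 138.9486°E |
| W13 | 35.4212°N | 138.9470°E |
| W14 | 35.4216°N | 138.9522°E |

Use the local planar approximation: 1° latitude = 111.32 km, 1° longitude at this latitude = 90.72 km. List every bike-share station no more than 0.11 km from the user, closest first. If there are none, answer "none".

Distances from 35.4223°N, 138.9495°E:
W3: 0.1277 km
W4: 0.2234 km
W5: 0.0721 km
W6: 0.3824 km
W7: 0.2479 km
W8: 0.1993 km
W9: 0.1758 km
W10: 0.2984 km
W11: 0.3714 km
W12: 0.0930 km
W13: 0.2577 km
W14: 0.2570 km
Threshold 0.11 km: W5 (0.0721 km), W12 (0.0930 km) are within range.

W5, W12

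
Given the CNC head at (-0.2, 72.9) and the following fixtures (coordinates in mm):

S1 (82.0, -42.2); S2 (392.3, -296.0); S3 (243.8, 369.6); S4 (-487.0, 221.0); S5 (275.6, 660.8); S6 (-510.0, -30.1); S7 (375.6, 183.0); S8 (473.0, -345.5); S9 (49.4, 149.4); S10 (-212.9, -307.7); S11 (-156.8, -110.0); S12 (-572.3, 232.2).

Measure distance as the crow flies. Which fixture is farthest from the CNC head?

S5

Distances from (-0.2, 72.9):
S1: √((82.2)² + (-115.1)²) = √(6756.840 + 13248.010) = 141.4 mm
S2: √((392.5)² + (-368.9)²) = √(154056.250 + 136087.210) = 538.6 mm
S3: √((244.0)² + (296.7)²) = √(59536.000 + 88030.890) = 384.1 mm
S4: √((-486.8)² + (148.1)²) = √(236974.240 + 21933.610) = 508.8 mm
S5: √((275.8)² + (587.9)²) = √(76065.640 + 345626.410) = 649.4 mm
S6: √((-509.8)² + (-103.0)²) = √(259896.040 + 10609.000) = 520.1 mm
S7: √((375.8)² + (110.1)²) = √(141225.640 + 12122.010) = 391.6 mm
S8: √((473.2)² + (-418.4)²) = √(223918.240 + 175058.560) = 631.6 mm
S9: √((49.6)² + (76.5)²) = √(2460.160 + 5852.250) = 91.2 mm
S10: √((-212.7)² + (-380.6)²) = √(45241.290 + 144856.360) = 436.0 mm
S11: √((-156.6)² + (-182.9)²) = √(24523.560 + 33452.410) = 240.8 mm
S12: √((-572.1)² + (159.3)²) = √(327298.410 + 25376.490) = 593.9 mm
Maximum: S5 at 649.4 mm.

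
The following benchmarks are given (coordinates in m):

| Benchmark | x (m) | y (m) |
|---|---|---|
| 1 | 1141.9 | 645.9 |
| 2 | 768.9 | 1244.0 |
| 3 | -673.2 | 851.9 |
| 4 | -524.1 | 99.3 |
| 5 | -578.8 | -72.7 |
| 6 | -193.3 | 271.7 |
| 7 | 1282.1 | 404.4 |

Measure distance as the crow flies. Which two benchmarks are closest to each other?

4 and 5

Pairwise distances:
1–2: √((-373.0)² + (598.1)²) = √(139129.000 + 357723.610) = 704.9 m
1–3: √((-1815.1)² + (206.0)²) = √(3294588.010 + 42436.000) = 1826.8 m
1–4: √((-1666.0)² + (-546.6)²) = √(2775556.000 + 298771.560) = 1753.4 m
1–5: √((-1720.7)² + (-718.6)²) = √(2960808.490 + 516385.960) = 1864.7 m
1–6: √((-1335.2)² + (-374.2)²) = √(1782759.040 + 140025.640) = 1386.6 m
1–7: √((140.2)² + (-241.5)²) = √(19656.040 + 58322.250) = 279.2 m
2–3: √((-1442.1)² + (-392.1)²) = √(2079652.410 + 153742.410) = 1494.5 m
2–4: √((-1293.0)² + (-1144.7)²) = √(1671849.000 + 1310338.090) = 1726.9 m
2–5: √((-1347.7)² + (-1316.7)²) = √(1816295.290 + 1733698.890) = 1884.1 m
2–6: √((-962.2)² + (-972.3)²) = √(925828.840 + 945367.290) = 1367.9 m
2–7: √((513.2)² + (-839.6)²) = √(263374.240 + 704928.160) = 984.0 m
3–4: √((149.1)² + (-752.6)²) = √(22230.810 + 566406.760) = 767.2 m
3–5: √((94.4)² + (-924.6)²) = √(8911.360 + 854885.160) = 929.4 m
3–6: √((479.9)² + (-580.2)²) = √(230304.010 + 336632.040) = 753.0 m
3–7: √((1955.3)² + (-447.5)²) = √(3823198.090 + 200256.250) = 2005.9 m
4–5: √((-54.7)² + (-172.0)²) = √(2992.090 + 29584.000) = 180.5 m
4–6: √((330.8)² + (172.4)²) = √(109428.640 + 29721.760) = 373.0 m
4–7: √((1806.2)² + (305.1)²) = √(3262358.440 + 93086.010) = 1831.8 m
5–6: √((385.5)² + (344.4)²) = √(148610.250 + 118611.360) = 516.9 m
5–7: √((1860.9)² + (477.1)²) = √(3462948.810 + 227624.410) = 1921.1 m
6–7: √((1475.4)² + (132.7)²) = √(2176805.160 + 17609.290) = 1481.4 m
Closest pair: 4–5 at 180.5 m.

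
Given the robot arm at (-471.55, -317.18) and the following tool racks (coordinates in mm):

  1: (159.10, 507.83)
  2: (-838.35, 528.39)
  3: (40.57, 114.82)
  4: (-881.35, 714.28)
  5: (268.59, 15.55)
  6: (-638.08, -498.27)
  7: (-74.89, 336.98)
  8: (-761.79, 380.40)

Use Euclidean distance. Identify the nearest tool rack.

6

Distances from (-471.55, -317.18):
1: 1038.44 mm
2: 921.70 mm
3: 669.99 mm
4: 1109.89 mm
5: 811.49 mm
6: 246.02 mm
7: 765.03 mm
8: 755.55 mm
Minimum: 6 at 246.02 mm.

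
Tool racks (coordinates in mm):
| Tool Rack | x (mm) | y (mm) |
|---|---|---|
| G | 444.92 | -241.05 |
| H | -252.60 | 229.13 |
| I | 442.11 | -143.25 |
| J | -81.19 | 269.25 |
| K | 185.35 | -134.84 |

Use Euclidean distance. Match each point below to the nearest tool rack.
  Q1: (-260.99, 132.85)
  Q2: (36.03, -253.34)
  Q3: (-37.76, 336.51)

Q1→H; Q2→K; Q3→J

Q1 at (-260.99, 132.85):
  G: √((705.91)² + (-373.90)²) = √(498308.9281 + 139801.2100) = 798.82 mm
  H: √((8.39)² + (96.28)²) = √(70.3921 + 9269.8384) = 96.64 mm
  I: √((703.10)² + (-276.10)²) = √(494349.6100 + 76231.2100) = 755.37 mm
  J: √((179.80)² + (136.40)²) = √(32328.0400 + 18604.9600) = 225.68 mm
  K: √((446.34)² + (-267.69)²) = √(199219.3956 + 71657.9361) = 520.46 mm
  → nearest: H (96.64 mm)
Q2 at (36.03, -253.34):
  G: √((408.89)² + (12.29)²) = √(167191.0321 + 151.0441) = 409.07 mm
  H: √((-288.63)² + (482.47)²) = √(83307.2769 + 232777.3009) = 562.21 mm
  I: √((406.08)² + (110.09)²) = √(164900.9664 + 12119.8081) = 420.74 mm
  J: √((-117.22)² + (522.59)²) = √(13740.5284 + 273100.3081) = 535.58 mm
  K: √((149.32)² + (118.50)²) = √(22296.4624 + 14042.2500) = 190.63 mm
  → nearest: K (190.63 mm)
Q3 at (-37.76, 336.51):
  G: √((482.68)² + (-577.56)²) = √(232979.9824 + 333575.5536) = 752.70 mm
  H: √((-214.84)² + (-107.38)²) = √(46156.2256 + 11530.4644) = 240.18 mm
  I: √((479.87)² + (-479.76)²) = √(230275.2169 + 230169.6576) = 678.56 mm
  J: √((-43.43)² + (-67.26)²) = √(1886.1649 + 4523.9076) = 80.06 mm
  K: √((223.11)² + (-471.35)²) = √(49778.0721 + 222170.8225) = 521.49 mm
  → nearest: J (80.06 mm)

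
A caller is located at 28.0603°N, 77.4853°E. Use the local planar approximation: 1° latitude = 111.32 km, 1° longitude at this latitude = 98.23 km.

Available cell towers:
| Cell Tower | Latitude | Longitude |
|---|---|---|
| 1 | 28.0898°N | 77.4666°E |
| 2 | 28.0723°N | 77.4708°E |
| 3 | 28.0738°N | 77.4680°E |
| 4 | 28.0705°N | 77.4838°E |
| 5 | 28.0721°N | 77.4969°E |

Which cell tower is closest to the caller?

4

Distances from 28.0603°N, 77.4853°E:
1: √((0.0295·111.32)² + (-0.0187·98.23)²) = √(10.784262 + 3.374205) = 3.7628 km
2: √((0.0120·111.32)² + (-0.0145·98.23)²) = √(1.784469 + 2.028730) = 1.9527 km
3: √((0.0135·111.32)² + (-0.0173·98.23)²) = √(2.258468 + 2.887889) = 2.2686 km
4: √((0.0102·111.32)² + (-0.0015·98.23)²) = √(1.289278 + 0.021711) = 1.1450 km
5: √((0.0118·111.32)² + (0.0116·98.23)²) = √(1.725482 + 1.298387) = 1.7389 km
Minimum: 4 at 1.1450 km.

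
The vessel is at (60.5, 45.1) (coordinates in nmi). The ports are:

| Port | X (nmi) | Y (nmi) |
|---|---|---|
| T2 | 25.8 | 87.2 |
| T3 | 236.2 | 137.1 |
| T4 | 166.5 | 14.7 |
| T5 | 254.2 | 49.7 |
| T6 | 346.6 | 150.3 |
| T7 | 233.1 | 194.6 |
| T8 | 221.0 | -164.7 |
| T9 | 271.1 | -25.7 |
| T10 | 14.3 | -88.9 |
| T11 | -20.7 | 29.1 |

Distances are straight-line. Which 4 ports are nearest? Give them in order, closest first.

Distances from (60.5, 45.1):
T2: 54.6 nmi
T3: 198.3 nmi
T4: 110.3 nmi
T5: 193.8 nmi
T6: 304.8 nmi
T7: 228.3 nmi
T8: 264.2 nmi
T9: 222.2 nmi
T10: 141.7 nmi
T11: 82.8 nmi
Sorted: T2 (54.6 nmi) < T11 (82.8 nmi) < T4 (110.3 nmi) < T10 (141.7 nmi) < T5 (193.8 nmi) < T3 (198.3 nmi) < …

T2, T11, T4, T10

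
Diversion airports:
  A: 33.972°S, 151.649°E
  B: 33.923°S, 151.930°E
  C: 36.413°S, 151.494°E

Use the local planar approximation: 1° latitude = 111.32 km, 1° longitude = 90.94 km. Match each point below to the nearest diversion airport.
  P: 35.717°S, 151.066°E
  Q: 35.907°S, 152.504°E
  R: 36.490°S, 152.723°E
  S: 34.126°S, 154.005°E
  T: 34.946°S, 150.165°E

P at 35.717°S, 151.066°E:
  A: √((1.745·111.32)² + (0.583·90.94)²) = √(37734.38341 + 2810.91044) = 201.359 km
  B: √((1.794·111.32)² + (0.864·90.94)²) = √(39883.31722 + 6173.58433) = 214.609 km
  C: √((-0.696·111.32)² + (0.428·90.94)²) = √(6002.95205 + 1514.94699) = 86.706 km
  → nearest: C (86.706 km)
Q at 35.907°S, 152.504°E:
  A: √((1.935·111.32)² + (-0.855·90.94)²) = √(46398.96938 + 6045.63786) = 229.008 km
  B: √((1.984·111.32)² + (-0.574·90.94)²) = √(48778.64487 + 2724.79406) = 226.944 km
  C: √((-0.506·111.32)² + (-1.010·90.94)²) = √(3172.83457 + 8436.31228) = 107.746 km
  → nearest: C (107.746 km)
R at 36.490°S, 152.723°E:
  A: √((2.518·111.32)² + (-1.074·90.94)²) = √(78570.19787 + 9539.34295) = 296.833 km
  B: √((2.567·111.32)² + (-0.793·90.94)²) = √(81657.88603 + 5200.63380) = 294.718 km
  C: √((0.077·111.32)² + (-1.229·90.94)²) = √(73.47301 + 12491.47334) = 112.093 km
  → nearest: C (112.093 km)
S at 34.126°S, 154.005°E:
  A: √((0.154·111.32)² + (-2.356·90.94)²) = √(293.89205 + 45905.05076) = 214.939 km
  B: √((0.203·111.32)² + (-2.075·90.94)²) = √(510.66780 + 35607.87870) = 190.049 km
  C: √((-2.287·111.32)² + (-2.511·90.94)²) = √(64815.47745 + 52143.87778) = 341.993 km
  → nearest: B (190.049 km)
T at 34.946°S, 150.165°E:
  A: √((0.974·111.32)² + (1.484·90.94)²) = √(11756.12808 + 18212.84123) = 173.115 km
  B: √((1.023·111.32)² + (1.765·90.94)²) = √(12968.73639 + 25763.17118) = 196.804 km
  C: √((-1.467·111.32)² + (1.329·90.94)²) = √(26668.99335 + 14606.96073) = 203.165 km
  → nearest: A (173.115 km)

P→C; Q→C; R→C; S→B; T→A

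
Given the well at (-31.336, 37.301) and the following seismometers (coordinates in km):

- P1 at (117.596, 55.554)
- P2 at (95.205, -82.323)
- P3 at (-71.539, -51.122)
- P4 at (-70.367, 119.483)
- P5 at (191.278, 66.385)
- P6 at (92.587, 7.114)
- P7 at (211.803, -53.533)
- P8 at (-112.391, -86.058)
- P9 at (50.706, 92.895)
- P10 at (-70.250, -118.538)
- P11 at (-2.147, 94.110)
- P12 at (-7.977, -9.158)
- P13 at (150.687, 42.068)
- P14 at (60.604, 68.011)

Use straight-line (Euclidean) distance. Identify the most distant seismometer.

P7

Distances from (-31.336, 37.301):
P1: 150.046 km
P2: 174.134 km
P3: 97.133 km
P4: 90.980 km
P5: 224.506 km
P6: 127.547 km
P7: 259.552 km
P8: 147.605 km
P9: 99.104 km
P10: 160.624 km
P11: 63.869 km
P12: 52.001 km
P13: 182.085 km
P14: 96.933 km
Maximum: P7 at 259.552 km.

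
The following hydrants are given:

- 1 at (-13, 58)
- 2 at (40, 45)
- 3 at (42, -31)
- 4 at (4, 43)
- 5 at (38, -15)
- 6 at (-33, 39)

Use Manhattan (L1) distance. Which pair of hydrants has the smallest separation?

3 and 5

Pairwise distances:
1–2: |53| + |-13| = 53 + 13 = 66
1–3: |55| + |-89| = 55 + 89 = 144
1–4: |17| + |-15| = 17 + 15 = 32
1–5: |51| + |-73| = 51 + 73 = 124
1–6: |-20| + |-19| = 20 + 19 = 39
2–3: |2| + |-76| = 2 + 76 = 78
2–4: |-36| + |-2| = 36 + 2 = 38
2–5: |-2| + |-60| = 2 + 60 = 62
2–6: |-73| + |-6| = 73 + 6 = 79
3–4: |-38| + |74| = 38 + 74 = 112
3–5: |-4| + |16| = 4 + 16 = 20
3–6: |-75| + |70| = 75 + 70 = 145
4–5: |34| + |-58| = 34 + 58 = 92
4–6: |-37| + |-4| = 37 + 4 = 41
5–6: |-71| + |54| = 71 + 54 = 125
Closest pair: 3–5 at 20.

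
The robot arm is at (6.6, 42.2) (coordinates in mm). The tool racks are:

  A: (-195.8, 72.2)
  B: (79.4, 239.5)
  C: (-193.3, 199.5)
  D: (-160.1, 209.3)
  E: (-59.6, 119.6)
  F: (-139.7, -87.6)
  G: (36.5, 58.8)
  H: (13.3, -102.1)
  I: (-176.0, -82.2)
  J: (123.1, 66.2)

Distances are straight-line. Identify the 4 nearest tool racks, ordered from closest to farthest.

G, E, J, H

Distances from (6.6, 42.2):
A: 204.6 mm
B: 210.3 mm
C: 254.4 mm
D: 236.0 mm
E: 101.8 mm
F: 195.6 mm
G: 34.2 mm
H: 144.5 mm
I: 220.9 mm
J: 118.9 mm
Sorted: G (34.2 mm) < E (101.8 mm) < J (118.9 mm) < H (144.5 mm) < F (195.6 mm) < A (204.6 mm) < …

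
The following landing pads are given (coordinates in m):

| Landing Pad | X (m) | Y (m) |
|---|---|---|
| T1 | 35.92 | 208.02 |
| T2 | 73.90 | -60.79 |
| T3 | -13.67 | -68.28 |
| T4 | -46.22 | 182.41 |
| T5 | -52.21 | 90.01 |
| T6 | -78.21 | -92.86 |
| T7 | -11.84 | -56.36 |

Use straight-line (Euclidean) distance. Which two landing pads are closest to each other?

T3 and T7

Pairwise distances:
T1–T2: 271.48 m
T1–T3: 280.71 m
T1–T4: 86.04 m
T1–T5: 147.29 m
T1–T6: 321.80 m
T1–T7: 268.66 m
T2–T3: 87.89 m
T2–T4: 271.25 m
T2–T5: 196.58 m
T2–T6: 155.45 m
T2–T7: 85.85 m
T3–T4: 252.79 m
T3–T5: 162.91 m
T3–T6: 69.06 m
T3–T7: 12.06 m
T4–T5: 92.59 m
T4–T6: 277.12 m
T4–T7: 241.23 m
T5–T6: 184.71 m
T5–T7: 151.84 m
T6–T7: 75.74 m
Closest pair: T3–T7 at 12.06 m.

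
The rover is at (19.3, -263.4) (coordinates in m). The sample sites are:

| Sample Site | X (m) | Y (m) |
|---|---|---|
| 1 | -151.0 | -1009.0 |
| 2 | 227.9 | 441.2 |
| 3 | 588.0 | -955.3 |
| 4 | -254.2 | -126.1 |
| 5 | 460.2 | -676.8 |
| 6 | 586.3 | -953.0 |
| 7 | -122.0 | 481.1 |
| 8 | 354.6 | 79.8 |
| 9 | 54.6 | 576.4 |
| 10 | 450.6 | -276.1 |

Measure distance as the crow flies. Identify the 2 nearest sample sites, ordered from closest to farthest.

4, 10

Distances from (19.3, -263.4):
1: √((-170.3)² + (-745.6)²) = √(29002.090 + 555919.360) = 764.8 m
2: √((208.6)² + (704.6)²) = √(43513.960 + 496461.160) = 734.8 m
3: √((568.7)² + (-691.9)²) = √(323419.690 + 478725.610) = 895.6 m
4: √((-273.5)² + (137.3)²) = √(74802.250 + 18851.290) = 306.0 m
5: √((440.9)² + (-413.4)²) = √(194392.810 + 170899.560) = 604.4 m
6: √((567.0)² + (-689.6)²) = √(321489.000 + 475548.160) = 892.8 m
7: √((-141.3)² + (744.5)²) = √(19965.690 + 554280.250) = 757.8 m
8: √((335.3)² + (343.2)²) = √(112426.090 + 117786.240) = 479.8 m
9: √((35.3)² + (839.8)²) = √(1246.090 + 705264.040) = 840.5 m
10: √((431.3)² + (-12.7)²) = √(186019.690 + 161.290) = 431.5 m
Sorted: 4 (306.0 m) < 10 (431.5 m) < 8 (479.8 m) < 5 (604.4 m) < …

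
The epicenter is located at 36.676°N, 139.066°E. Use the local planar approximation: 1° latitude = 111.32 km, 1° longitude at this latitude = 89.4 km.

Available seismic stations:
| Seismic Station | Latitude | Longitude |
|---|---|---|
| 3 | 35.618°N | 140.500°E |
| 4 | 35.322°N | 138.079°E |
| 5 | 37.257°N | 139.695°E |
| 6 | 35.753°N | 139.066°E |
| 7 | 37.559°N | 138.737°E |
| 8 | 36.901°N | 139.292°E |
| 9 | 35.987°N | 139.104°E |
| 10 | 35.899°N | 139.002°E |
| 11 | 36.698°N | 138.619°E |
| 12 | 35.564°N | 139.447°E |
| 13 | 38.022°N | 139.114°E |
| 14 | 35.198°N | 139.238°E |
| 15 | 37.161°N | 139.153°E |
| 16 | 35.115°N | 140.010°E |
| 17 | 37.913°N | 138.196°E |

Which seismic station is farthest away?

Distances from 36.676°N, 139.066°E:
3: √((-1.058·111.32)² + (1.434·89.4)²) = √(13871.31809 + 16435.13744) = 174.087 km
4: √((-1.354·111.32)² + (-0.987·89.4)²) = √(22718.71294 + 7785.90935) = 174.656 km
5: √((0.581·111.32)² + (0.629·89.4)²) = √(4183.10398 + 3162.10530) = 85.704 km
6: √((-0.923·111.32)² + (0.000·89.4)²) = √(10557.22548 + 0.00000) = 102.748 km
7: √((0.883·111.32)² + (-0.329·89.4)²) = √(9662.01712 + 865.10104) = 102.602 km
8: √((0.225·111.32)² + (0.226·89.4)²) = √(627.35221 + 408.21778) = 32.180 km
9: √((-0.689·111.32)² + (0.038·89.4)²) = √(5882.81023 + 11.54097) = 76.775 km
10: √((-0.777·111.32)² + (-0.064·89.4)²) = √(7481.49574 + 32.73671) = 86.685 km
11: √((0.022·111.32)² + (-0.447·89.4)²) = √(5.99780 + 1596.94546) = 40.037 km
12: √((-1.112·111.32)² + (0.381·89.4)²) = √(15323.42933 + 1160.17897) = 128.389 km
13: √((1.346·111.32)² + (0.048·89.4)²) = √(22451.04266 + 18.41440) = 149.898 km
14: √((-1.478·111.32)² + (0.172·89.4)²) = √(27070.43680 + 236.44598) = 165.248 km
15: √((0.485·111.32)² + (0.087·89.4)²) = √(2914.94170 + 60.49417) = 54.548 km
16: √((-1.561·111.32)² + (0.944·89.4)²) = √(30196.19362 + 7122.27972) = 193.180 km
17: √((1.237·111.32)² + (-0.870·89.4)²) = √(18962.07214 + 6049.41728) = 158.150 km
Maximum: 16 at 193.180 km.

16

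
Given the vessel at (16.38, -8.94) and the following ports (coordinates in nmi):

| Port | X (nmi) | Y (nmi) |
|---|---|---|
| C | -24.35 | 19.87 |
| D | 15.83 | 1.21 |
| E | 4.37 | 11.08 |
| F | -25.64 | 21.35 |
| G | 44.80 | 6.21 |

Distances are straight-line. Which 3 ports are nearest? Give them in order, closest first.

Distances from (16.38, -8.94):
C: 49.89 nmi
D: 10.16 nmi
E: 23.35 nmi
F: 51.80 nmi
G: 32.21 nmi
Sorted: D (10.16 nmi) < E (23.35 nmi) < G (32.21 nmi) < C (49.89 nmi) < F (51.80 nmi)

D, E, G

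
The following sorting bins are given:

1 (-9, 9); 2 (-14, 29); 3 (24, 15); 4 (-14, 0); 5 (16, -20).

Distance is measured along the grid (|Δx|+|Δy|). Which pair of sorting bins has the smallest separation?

Pairwise distances:
1–2: 25
1–3: 39
1–4: 14
1–5: 54
2–3: 52
2–4: 29
2–5: 79
3–4: 53
3–5: 43
4–5: 50
Closest pair: 1–4 at 14.

1 and 4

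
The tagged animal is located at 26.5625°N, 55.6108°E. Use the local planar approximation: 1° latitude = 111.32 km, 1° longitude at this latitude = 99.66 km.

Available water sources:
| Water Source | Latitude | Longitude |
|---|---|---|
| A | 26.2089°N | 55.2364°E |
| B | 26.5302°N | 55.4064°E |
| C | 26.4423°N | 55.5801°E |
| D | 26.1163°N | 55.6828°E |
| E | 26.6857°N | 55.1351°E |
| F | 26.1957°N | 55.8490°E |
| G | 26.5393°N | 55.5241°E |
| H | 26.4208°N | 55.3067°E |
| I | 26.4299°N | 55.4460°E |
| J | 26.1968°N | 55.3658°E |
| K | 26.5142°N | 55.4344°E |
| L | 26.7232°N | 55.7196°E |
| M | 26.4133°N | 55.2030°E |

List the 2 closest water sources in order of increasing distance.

G, C

Distances from 26.5625°N, 55.6108°E:
A: 54.2371 km
B: 20.6854 km
C: 13.7260 km
D: 50.1866 km
E: 49.3521 km
F: 47.2314 km
G: 9.0182 km
H: 34.1659 km
I: 22.0825 km
J: 47.4706 km
K: 18.3839 km
L: 20.9187 km
M: 43.9042 km
Sorted: G (9.0182 km) < C (13.7260 km) < K (18.3839 km) < B (20.6854 km) < …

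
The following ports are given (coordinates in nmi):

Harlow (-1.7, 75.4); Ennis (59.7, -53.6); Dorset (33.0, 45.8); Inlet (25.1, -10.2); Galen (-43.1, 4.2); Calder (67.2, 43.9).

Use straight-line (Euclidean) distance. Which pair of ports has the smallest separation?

Dorset and Calder

Pairwise distances:
Dorset–Calder: 34.3 nmi
Harlow–Dorset: 45.6 nmi
Ennis–Inlet: 55.5 nmi
Dorset–Inlet: 56.6 nmi
Inlet–Calder: 68.6 nmi
Inlet–Galen: 69.7 nmi
Harlow–Calder: 75.8 nmi
Harlow–Galen: 82.4 nmi
Dorset–Galen: 86.7 nmi
Harlow–Inlet: 89.7 nmi
Ennis–Calder: 97.8 nmi
Ennis–Dorset: 102.9 nmi
Galen–Calder: 117.2 nmi
Ennis–Galen: 117.9 nmi
Harlow–Ennis: 142.9 nmi
Closest pair: Dorset–Calder at 34.3 nmi.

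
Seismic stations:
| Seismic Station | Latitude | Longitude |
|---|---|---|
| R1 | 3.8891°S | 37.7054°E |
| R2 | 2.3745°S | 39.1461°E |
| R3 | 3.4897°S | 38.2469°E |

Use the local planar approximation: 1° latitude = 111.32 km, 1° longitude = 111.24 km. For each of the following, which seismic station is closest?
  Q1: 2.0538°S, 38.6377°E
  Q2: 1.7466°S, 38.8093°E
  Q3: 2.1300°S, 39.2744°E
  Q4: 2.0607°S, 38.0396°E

Q1 at 2.0538°S, 38.6377°E:
  R1: 229.1208 km
  R2: 66.8799 km
  R3: 165.6505 km
  → nearest: R2 (66.8799 km)
Q2 at 1.7466°S, 38.8093°E:
  R1: 268.2593 km
  R2: 79.3056 km
  R3: 203.8779 km
  → nearest: R2 (79.3056 km)
Q3 at 2.1300°S, 39.2744°E:
  R1: 262.3153 km
  R2: 30.7327 km
  R3: 189.6699 km
  → nearest: R2 (30.7327 km)
Q4 at 2.0607°S, 38.0396°E:
  R1: 206.9048 km
  R2: 127.9480 km
  R3: 160.7390 km
  → nearest: R2 (127.9480 km)

Q1→R2; Q2→R2; Q3→R2; Q4→R2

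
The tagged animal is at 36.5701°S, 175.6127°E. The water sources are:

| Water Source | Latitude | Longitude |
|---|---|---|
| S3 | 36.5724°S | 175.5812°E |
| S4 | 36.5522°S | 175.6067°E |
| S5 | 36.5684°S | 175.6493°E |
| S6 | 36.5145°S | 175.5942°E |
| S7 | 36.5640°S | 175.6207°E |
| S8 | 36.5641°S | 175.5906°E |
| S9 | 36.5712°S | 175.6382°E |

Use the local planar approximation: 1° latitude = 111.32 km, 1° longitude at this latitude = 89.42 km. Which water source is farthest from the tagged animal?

Distances from 36.5701°S, 175.6127°E:
S3: √((-0.0023·111.32)² + (-0.0315·89.42)²) = √(0.065554 + 7.933968) = 2.8283 km
S4: √((0.0179·111.32)² + (-0.0060·89.42)²) = √(3.970566 + 0.287854) = 2.0636 km
S5: √((0.0017·111.32)² + (0.0366·89.42)²) = √(0.035813 + 10.711037) = 3.2782 km
S6: √((0.0556·111.32)² + (-0.0185·89.42)²) = √(38.308573 + 2.736609) = 6.4067 km
S7: √((0.0061·111.32)² + (0.0080·89.42)²) = √(0.461112 + 0.511740) = 0.9863 km
S8: √((0.0060·111.32)² + (-0.0221·89.42)²) = √(0.446117 + 3.905295) = 2.0860 km
S9: √((-0.0011·111.32)² + (0.0255·89.42)²) = √(0.014994 + 5.199358) = 2.2835 km
Maximum: S6 at 6.4067 km.

S6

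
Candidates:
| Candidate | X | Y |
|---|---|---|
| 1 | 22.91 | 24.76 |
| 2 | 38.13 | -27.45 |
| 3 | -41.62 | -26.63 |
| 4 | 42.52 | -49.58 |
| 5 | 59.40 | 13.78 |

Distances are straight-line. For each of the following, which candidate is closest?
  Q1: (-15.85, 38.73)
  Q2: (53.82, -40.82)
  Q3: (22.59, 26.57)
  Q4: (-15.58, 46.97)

Q1→1; Q2→4; Q3→1; Q4→1

Q1 at (-15.85, 38.73):
  1: √((38.76)² + (-13.97)²) = √(1502.3376 + 195.1609) = 41.20
  2: √((53.98)² + (-66.18)²) = √(2913.8404 + 4379.7924) = 85.40
  3: √((-25.77)² + (-65.36)²) = √(664.0929 + 4271.9296) = 70.26
  4: √((58.37)² + (-88.31)²) = √(3407.0569 + 7798.6561) = 105.86
  5: √((75.25)² + (-24.95)²) = √(5662.5625 + 622.5025) = 79.28
  → nearest: 1 (41.20)
Q2 at (53.82, -40.82):
  1: √((-30.91)² + (65.58)²) = √(955.4281 + 4300.7364) = 72.50
  2: √((-15.69)² + (13.37)²) = √(246.1761 + 178.7569) = 20.61
  3: √((-95.44)² + (14.19)²) = √(9108.7936 + 201.3561) = 96.49
  4: √((-11.30)² + (-8.76)²) = √(127.6900 + 76.7376) = 14.30
  5: √((5.58)² + (54.60)²) = √(31.1364 + 2981.1600) = 54.88
  → nearest: 4 (14.30)
Q3 at (22.59, 26.57):
  1: √((0.32)² + (-1.81)²) = √(0.1024 + 3.2761) = 1.84
  2: √((15.54)² + (-54.02)²) = √(241.4916 + 2918.1604) = 56.21
  3: √((-64.21)² + (-53.20)²) = √(4122.9241 + 2830.2400) = 83.39
  4: √((19.93)² + (-76.15)²) = √(397.2049 + 5798.8225) = 78.71
  5: √((36.81)² + (-12.79)²) = √(1354.9761 + 163.5841) = 38.97
  → nearest: 1 (1.84)
Q4 at (-15.58, 46.97):
  1: √((38.49)² + (-22.21)²) = √(1481.4801 + 493.2841) = 44.44
  2: √((53.71)² + (-74.42)²) = √(2884.7641 + 5538.3364) = 91.78
  3: √((-26.04)² + (-73.60)²) = √(678.0816 + 5416.9600) = 78.07
  4: √((58.10)² + (-96.55)²) = √(3375.6100 + 9321.9025) = 112.68
  5: √((74.98)² + (-33.19)²) = √(5622.0004 + 1101.5761) = 82.00
  → nearest: 1 (44.44)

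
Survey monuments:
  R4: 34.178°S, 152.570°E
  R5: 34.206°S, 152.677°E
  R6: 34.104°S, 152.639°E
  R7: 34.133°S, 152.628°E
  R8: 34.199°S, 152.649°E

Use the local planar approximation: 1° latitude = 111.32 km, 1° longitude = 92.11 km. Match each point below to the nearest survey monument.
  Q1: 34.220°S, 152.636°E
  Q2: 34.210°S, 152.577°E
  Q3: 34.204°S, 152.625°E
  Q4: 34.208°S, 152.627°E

Q1 at 34.220°S, 152.636°E:
  R4: 7.669 km
  R5: 4.085 km
  R6: 12.916 km
  R7: 9.713 km
  R8: 2.627 km
  → nearest: R8 (2.627 km)
Q2 at 34.210°S, 152.577°E:
  R4: 3.620 km
  R5: 9.222 km
  R6: 13.109 km
  R7: 9.774 km
  R8: 6.744 km
  → nearest: R4 (3.620 km)
Q3 at 34.204°S, 152.625°E:
  R4: 5.835 km
  R5: 4.795 km
  R6: 11.206 km
  R7: 7.909 km
  R8: 2.280 km
  → nearest: R8 (2.280 km)
Q4 at 34.208°S, 152.627°E:
  R4: 6.222 km
  R5: 4.611 km
  R6: 11.630 km
  R7: 8.350 km
  R8: 2.261 km
  → nearest: R8 (2.261 km)

Q1→R8; Q2→R4; Q3→R8; Q4→R8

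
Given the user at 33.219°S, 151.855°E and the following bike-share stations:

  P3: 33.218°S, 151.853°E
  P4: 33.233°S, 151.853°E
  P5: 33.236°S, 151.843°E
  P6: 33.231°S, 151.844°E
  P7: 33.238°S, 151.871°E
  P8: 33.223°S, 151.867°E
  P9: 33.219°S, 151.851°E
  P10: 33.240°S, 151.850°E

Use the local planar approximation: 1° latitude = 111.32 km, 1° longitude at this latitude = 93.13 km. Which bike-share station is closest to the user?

Distances from 33.219°S, 151.855°E:
P3: √((0.001·111.32)² + (-0.002·93.13)²) = √(0.01239 + 0.03469) = 0.217 km
P4: √((-0.014·111.32)² + (-0.002·93.13)²) = √(2.42886 + 0.03469) = 1.570 km
P5: √((-0.017·111.32)² + (-0.012·93.13)²) = √(3.58133 + 1.24894) = 2.198 km
P6: √((-0.012·111.32)² + (-0.011·93.13)²) = √(1.78447 + 1.04946) = 1.683 km
P7: √((-0.019·111.32)² + (0.016·93.13)²) = √(4.47356 + 2.22034) = 2.587 km
P8: √((-0.004·111.32)² + (0.012·93.13)²) = √(0.19827 + 1.24894) = 1.203 km
P9: √((0.000·111.32)² + (-0.004·93.13)²) = √(0.00000 + 0.13877) = 0.373 km
P10: √((-0.021·111.32)² + (-0.005·93.13)²) = √(5.46493 + 0.21683) = 2.384 km
Minimum: P3 at 0.217 km.

P3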